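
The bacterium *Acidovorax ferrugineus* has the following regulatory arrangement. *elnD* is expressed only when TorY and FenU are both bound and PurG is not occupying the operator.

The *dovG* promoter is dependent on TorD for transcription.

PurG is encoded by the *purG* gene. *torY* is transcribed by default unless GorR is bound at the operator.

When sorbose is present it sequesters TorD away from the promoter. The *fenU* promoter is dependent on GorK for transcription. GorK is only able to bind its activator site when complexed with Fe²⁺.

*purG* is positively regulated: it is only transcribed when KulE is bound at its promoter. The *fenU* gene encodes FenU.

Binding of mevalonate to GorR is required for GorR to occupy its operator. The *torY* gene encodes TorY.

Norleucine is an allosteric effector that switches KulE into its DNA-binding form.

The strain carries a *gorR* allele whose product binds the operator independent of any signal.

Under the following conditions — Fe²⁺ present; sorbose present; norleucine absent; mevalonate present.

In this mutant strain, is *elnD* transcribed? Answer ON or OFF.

OFF

GorR is constitutively active in this strain.
With repressor GorR bound, *torY* is not transcribed.
So TorY is not produced.
Norleucine is absent, so KulE is inactive.
Required activator KulE is absent, so *purG* is not transcribed.
So PurG is not produced.
Fe²⁺ is present, so GorK is active.
No repressor is bound and GorK is active, so *fenU* is transcribed.
So FenU is produced and active.
Required activator TorY is absent, so *elnD* is not transcribed.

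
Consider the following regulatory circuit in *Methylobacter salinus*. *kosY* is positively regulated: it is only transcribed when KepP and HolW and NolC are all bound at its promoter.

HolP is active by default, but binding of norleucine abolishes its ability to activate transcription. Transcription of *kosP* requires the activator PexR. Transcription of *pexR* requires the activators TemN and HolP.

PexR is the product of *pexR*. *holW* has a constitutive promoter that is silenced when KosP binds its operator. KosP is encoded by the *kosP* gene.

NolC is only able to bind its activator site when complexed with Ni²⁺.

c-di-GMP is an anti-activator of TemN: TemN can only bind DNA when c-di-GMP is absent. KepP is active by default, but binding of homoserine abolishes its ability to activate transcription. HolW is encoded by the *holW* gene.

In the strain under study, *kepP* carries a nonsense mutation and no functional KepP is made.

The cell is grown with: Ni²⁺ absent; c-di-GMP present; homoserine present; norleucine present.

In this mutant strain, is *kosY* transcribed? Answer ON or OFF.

KepP is non-functional in this strain, so it has no effect.
c-di-GMP is present, so TemN is inactive.
Norleucine is present, so HolP is inactive.
Required activator TemN is absent, so *pexR* is not transcribed.
So PexR is not produced.
Required activator PexR is absent, so *kosP* is not transcribed.
So KosP is not produced.
With no repressor bound, *holW* is transcribed.
So HolW is produced and active.
Ni²⁺ is absent, so NolC is inactive.
Required activator KepP is absent, so *kosY* is not transcribed.

OFF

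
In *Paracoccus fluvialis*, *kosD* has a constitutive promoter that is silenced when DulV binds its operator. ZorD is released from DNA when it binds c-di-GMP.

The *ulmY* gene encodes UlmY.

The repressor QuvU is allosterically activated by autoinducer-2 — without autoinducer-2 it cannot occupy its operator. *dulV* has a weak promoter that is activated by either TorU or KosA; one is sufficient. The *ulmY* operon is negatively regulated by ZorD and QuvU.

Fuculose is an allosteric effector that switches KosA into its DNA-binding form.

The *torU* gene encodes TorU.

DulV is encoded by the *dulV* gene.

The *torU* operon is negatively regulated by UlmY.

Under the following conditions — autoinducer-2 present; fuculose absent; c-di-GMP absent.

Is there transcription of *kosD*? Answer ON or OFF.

c-di-GMP is absent, so ZorD is active.
Autoinducer-2 is present, so QuvU is active.
With repressor ZorD bound, *ulmY* is not transcribed.
So UlmY is not produced.
With no repressor bound, *torU* is transcribed.
So TorU is produced and active.
Fuculose is absent, so KosA is inactive.
Activator TorU is present, so *dulV* is transcribed.
So DulV is produced and active.
With repressor DulV bound, *kosD* is not transcribed.

OFF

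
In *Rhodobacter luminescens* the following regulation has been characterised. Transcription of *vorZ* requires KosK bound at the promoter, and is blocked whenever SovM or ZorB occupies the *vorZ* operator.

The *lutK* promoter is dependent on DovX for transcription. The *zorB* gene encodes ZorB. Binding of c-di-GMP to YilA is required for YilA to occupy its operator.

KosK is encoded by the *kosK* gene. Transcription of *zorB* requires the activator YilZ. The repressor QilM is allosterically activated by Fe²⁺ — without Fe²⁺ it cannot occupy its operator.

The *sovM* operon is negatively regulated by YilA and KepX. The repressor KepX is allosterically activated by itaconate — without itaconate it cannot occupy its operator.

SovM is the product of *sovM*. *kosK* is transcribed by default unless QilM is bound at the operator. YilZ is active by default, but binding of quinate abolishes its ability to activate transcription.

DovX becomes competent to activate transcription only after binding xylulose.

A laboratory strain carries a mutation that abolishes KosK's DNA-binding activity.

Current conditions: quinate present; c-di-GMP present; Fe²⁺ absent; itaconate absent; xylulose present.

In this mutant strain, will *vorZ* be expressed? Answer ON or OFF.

KosK is non-functional in this strain, so it has no effect.
c-di-GMP is present, so YilA is active.
Itaconate is absent, so KepX is inactive.
With repressor YilA bound, *sovM* is not transcribed.
So SovM is not produced.
Quinate is present, so YilZ is inactive.
Required activator YilZ is absent, so *zorB* is not transcribed.
So ZorB is not produced.
Required activator KosK is absent, so *vorZ* is not transcribed.

OFF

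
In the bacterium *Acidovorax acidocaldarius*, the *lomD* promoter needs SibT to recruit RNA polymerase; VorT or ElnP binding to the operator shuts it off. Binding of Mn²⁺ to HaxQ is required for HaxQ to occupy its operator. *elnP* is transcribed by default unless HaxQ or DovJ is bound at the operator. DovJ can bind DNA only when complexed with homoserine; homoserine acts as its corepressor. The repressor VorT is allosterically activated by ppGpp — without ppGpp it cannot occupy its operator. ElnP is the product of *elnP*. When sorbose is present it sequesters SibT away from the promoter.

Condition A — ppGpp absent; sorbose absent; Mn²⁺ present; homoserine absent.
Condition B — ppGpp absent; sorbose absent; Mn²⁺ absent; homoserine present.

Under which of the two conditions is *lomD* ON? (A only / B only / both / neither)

Condition A:
ppGpp is absent, so VorT is inactive.
Sorbose is absent, so SibT is active.
Mn²⁺ is present, so HaxQ is active.
Homoserine is absent, so DovJ is inactive.
With repressor HaxQ bound, *elnP* is not transcribed.
So ElnP is not produced.
No repressor is bound and SibT is active, so *lomD* is transcribed.
→ *lomD* is ON in A.
Condition B:
ppGpp is absent, so VorT is inactive.
Sorbose is absent, so SibT is active.
Mn²⁺ is absent, so HaxQ is inactive.
Homoserine is present, so DovJ is active.
With repressor DovJ bound, *elnP* is not transcribed.
So ElnP is not produced.
No repressor is bound and SibT is active, so *lomD* is transcribed.
→ *lomD* is ON in B.

both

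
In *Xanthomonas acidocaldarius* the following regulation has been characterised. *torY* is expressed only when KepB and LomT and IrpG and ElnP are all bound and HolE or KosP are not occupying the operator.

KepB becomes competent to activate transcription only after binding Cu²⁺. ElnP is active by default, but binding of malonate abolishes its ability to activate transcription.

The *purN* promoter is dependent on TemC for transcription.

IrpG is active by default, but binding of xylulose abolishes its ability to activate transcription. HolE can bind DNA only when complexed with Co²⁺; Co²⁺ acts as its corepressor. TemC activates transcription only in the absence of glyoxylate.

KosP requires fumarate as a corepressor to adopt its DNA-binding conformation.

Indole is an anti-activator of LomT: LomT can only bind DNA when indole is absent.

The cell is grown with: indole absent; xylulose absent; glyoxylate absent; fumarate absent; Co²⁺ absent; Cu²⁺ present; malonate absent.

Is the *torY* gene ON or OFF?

Cu²⁺ is present, so KepB is active.
Indole is absent, so LomT is active.
Co²⁺ is absent, so HolE is inactive.
Xylulose is absent, so IrpG is active.
Fumarate is absent, so KosP is inactive.
Malonate is absent, so ElnP is active.
No repressor is bound and KepB and LomT and IrpG and ElnP are active, so *torY* is transcribed.

ON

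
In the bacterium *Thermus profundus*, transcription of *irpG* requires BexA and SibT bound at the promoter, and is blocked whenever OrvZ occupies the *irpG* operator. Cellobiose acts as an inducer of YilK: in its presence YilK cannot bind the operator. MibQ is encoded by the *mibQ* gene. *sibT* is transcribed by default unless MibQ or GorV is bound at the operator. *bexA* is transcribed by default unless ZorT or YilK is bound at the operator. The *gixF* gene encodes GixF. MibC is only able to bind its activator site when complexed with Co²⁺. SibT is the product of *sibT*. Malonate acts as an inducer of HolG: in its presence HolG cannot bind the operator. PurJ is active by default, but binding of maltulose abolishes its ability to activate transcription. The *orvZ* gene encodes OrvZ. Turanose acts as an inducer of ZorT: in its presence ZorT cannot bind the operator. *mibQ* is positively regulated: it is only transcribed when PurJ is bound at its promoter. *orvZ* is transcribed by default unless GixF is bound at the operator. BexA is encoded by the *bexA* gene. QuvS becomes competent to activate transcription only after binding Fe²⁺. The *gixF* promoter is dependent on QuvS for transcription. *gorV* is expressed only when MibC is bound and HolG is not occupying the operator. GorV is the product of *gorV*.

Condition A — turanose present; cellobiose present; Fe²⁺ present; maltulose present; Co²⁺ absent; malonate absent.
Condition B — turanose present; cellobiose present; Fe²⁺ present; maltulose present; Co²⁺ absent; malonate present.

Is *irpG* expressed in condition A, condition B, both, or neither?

Condition A:
Turanose is present, so ZorT is inactive.
Cellobiose is present, so YilK is inactive.
With no repressor bound, *bexA* is transcribed.
So BexA is produced and active.
Fe²⁺ is present, so QuvS is active.
No repressor is bound and QuvS is active, so *gixF* is transcribed.
So GixF is produced and active.
With repressor GixF bound, *orvZ* is not transcribed.
So OrvZ is not produced.
Maltulose is present, so PurJ is inactive.
Required activator PurJ is absent, so *mibQ* is not transcribed.
So MibQ is not produced.
Co²⁺ is absent, so MibC is inactive.
Malonate is absent, so HolG is active.
With repressor HolG bound, *gorV* is not transcribed.
So GorV is not produced.
With no repressor bound, *sibT* is transcribed.
So SibT is produced and active.
No repressor is bound and BexA and SibT are active, so *irpG* is transcribed.
→ *irpG* is ON in A.
Condition B:
Turanose is present, so ZorT is inactive.
Cellobiose is present, so YilK is inactive.
With no repressor bound, *bexA* is transcribed.
So BexA is produced and active.
Fe²⁺ is present, so QuvS is active.
No repressor is bound and QuvS is active, so *gixF* is transcribed.
So GixF is produced and active.
With repressor GixF bound, *orvZ* is not transcribed.
So OrvZ is not produced.
Maltulose is present, so PurJ is inactive.
Required activator PurJ is absent, so *mibQ* is not transcribed.
So MibQ is not produced.
Co²⁺ is absent, so MibC is inactive.
Malonate is present, so HolG is inactive.
Required activator MibC is absent, so *gorV* is not transcribed.
So GorV is not produced.
With no repressor bound, *sibT* is transcribed.
So SibT is produced and active.
No repressor is bound and BexA and SibT are active, so *irpG* is transcribed.
→ *irpG* is ON in B.

both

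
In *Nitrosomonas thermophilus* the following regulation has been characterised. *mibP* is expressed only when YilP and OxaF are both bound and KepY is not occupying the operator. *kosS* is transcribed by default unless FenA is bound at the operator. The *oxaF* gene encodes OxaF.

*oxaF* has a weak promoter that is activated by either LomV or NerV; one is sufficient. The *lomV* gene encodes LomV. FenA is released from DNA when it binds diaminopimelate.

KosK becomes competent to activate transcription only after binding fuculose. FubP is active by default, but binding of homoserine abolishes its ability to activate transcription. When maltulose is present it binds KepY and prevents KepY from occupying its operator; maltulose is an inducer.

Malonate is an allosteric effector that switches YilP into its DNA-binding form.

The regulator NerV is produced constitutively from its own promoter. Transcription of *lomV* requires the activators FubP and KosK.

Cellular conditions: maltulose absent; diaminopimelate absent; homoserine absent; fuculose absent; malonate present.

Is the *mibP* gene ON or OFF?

OFF

Malonate is present, so YilP is active.
Homoserine is absent, so FubP is active.
Fuculose is absent, so KosK is inactive.
Required activator KosK is absent, so *lomV* is not transcribed.
So LomV is not produced.
NerV is produced constitutively and is active.
Activator NerV is present, so *oxaF* is transcribed.
So OxaF is produced and active.
Maltulose is absent, so KepY is active.
With repressor KepY bound, *mibP* is not transcribed.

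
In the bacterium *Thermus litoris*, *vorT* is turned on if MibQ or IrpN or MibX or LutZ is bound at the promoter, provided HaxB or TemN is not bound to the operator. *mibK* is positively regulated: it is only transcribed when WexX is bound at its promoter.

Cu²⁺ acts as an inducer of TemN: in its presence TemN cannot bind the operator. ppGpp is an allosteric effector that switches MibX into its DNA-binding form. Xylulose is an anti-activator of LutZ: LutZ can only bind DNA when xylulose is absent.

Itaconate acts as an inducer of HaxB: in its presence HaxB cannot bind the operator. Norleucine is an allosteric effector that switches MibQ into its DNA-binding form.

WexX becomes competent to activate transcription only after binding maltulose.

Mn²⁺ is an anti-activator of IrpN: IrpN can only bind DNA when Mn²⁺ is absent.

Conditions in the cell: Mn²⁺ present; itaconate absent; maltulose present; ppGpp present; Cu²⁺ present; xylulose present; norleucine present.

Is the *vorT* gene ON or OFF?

Itaconate is absent, so HaxB is active.
Norleucine is present, so MibQ is active.
Mn²⁺ is present, so IrpN is inactive.
ppGpp is present, so MibX is active.
Cu²⁺ is present, so TemN is inactive.
Xylulose is present, so LutZ is inactive.
With repressor HaxB bound, *vorT* is not transcribed.

OFF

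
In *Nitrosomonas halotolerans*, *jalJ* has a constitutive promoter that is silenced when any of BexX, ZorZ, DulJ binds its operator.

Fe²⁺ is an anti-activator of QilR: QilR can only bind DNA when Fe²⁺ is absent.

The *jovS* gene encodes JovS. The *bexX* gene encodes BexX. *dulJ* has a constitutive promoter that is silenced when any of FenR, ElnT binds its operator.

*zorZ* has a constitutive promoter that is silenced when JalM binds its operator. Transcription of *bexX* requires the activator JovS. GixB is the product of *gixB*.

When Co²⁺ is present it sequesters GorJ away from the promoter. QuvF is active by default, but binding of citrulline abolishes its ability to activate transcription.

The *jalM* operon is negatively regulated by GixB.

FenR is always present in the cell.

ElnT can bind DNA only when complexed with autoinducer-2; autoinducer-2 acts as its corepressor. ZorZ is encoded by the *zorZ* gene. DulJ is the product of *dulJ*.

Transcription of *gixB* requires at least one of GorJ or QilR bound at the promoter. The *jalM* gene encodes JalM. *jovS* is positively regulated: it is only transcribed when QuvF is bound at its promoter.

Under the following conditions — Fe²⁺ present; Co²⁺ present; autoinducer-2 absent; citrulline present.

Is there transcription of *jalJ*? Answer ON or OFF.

ON

Citrulline is present, so QuvF is inactive.
Required activator QuvF is absent, so *jovS* is not transcribed.
So JovS is not produced.
Required activator JovS is absent, so *bexX* is not transcribed.
So BexX is not produced.
Co²⁺ is present, so GorJ is inactive.
Fe²⁺ is present, so QilR is inactive.
No activator is available at the *gixB* promoter, so *gixB* is not transcribed.
So GixB is not produced.
With no repressor bound, *jalM* is transcribed.
So JalM is produced and active.
With repressor JalM bound, *zorZ* is not transcribed.
So ZorZ is not produced.
FenR is produced constitutively and is active.
Autoinducer-2 is absent, so ElnT is inactive.
With repressor FenR bound, *dulJ* is not transcribed.
So DulJ is not produced.
With no repressor bound, *jalJ* is transcribed.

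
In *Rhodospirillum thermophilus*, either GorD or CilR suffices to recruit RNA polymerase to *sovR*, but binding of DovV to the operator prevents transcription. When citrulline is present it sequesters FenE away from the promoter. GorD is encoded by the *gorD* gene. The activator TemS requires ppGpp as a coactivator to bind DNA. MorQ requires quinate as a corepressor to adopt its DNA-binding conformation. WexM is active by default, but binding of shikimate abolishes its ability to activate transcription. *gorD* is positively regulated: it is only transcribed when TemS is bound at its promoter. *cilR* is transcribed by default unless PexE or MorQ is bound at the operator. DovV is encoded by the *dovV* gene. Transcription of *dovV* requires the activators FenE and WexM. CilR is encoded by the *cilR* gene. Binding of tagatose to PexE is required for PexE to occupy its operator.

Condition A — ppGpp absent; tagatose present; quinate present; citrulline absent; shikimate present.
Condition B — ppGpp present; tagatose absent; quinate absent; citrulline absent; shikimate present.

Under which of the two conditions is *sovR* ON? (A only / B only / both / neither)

B only

Condition A:
ppGpp is absent, so TemS is inactive.
Required activator TemS is absent, so *gorD* is not transcribed.
So GorD is not produced.
Tagatose is present, so PexE is active.
Quinate is present, so MorQ is active.
With repressor PexE bound, *cilR* is not transcribed.
So CilR is not produced.
Citrulline is absent, so FenE is active.
Shikimate is present, so WexM is inactive.
Required activator WexM is absent, so *dovV* is not transcribed.
So DovV is not produced.
No activator is available at the *sovR* promoter, so *sovR* is not transcribed.
→ *sovR* is OFF in A.
Condition B:
ppGpp is present, so TemS is active.
No repressor is bound and TemS is active, so *gorD* is transcribed.
So GorD is produced and active.
Tagatose is absent, so PexE is inactive.
Quinate is absent, so MorQ is inactive.
With no repressor bound, *cilR* is transcribed.
So CilR is produced and active.
Citrulline is absent, so FenE is active.
Shikimate is present, so WexM is inactive.
Required activator WexM is absent, so *dovV* is not transcribed.
So DovV is not produced.
Activator GorD is present, so *sovR* is transcribed.
→ *sovR* is ON in B.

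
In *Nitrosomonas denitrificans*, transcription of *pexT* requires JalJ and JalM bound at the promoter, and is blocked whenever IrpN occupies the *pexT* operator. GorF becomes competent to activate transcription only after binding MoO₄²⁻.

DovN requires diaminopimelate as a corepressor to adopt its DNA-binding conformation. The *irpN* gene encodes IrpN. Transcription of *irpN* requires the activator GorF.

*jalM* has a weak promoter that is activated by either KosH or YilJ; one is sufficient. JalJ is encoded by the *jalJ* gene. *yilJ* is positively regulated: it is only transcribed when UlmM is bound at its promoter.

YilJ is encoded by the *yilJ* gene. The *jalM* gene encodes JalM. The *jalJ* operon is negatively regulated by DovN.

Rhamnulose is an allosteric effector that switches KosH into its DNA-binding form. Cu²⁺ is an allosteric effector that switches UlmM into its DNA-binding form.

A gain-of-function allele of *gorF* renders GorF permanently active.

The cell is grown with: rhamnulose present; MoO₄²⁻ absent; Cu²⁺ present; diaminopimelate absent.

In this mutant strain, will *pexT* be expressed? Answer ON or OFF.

Diaminopimelate is absent, so DovN is inactive.
With no repressor bound, *jalJ* is transcribed.
So JalJ is produced and active.
Rhamnulose is present, so KosH is active.
Cu²⁺ is present, so UlmM is active.
No repressor is bound and UlmM is active, so *yilJ* is transcribed.
So YilJ is produced and active.
Activator KosH is present, so *jalM* is transcribed.
So JalM is produced and active.
GorF is constitutively active in this strain.
No repressor is bound and GorF is active, so *irpN* is transcribed.
So IrpN is produced and active.
With repressor IrpN bound, *pexT* is not transcribed.

OFF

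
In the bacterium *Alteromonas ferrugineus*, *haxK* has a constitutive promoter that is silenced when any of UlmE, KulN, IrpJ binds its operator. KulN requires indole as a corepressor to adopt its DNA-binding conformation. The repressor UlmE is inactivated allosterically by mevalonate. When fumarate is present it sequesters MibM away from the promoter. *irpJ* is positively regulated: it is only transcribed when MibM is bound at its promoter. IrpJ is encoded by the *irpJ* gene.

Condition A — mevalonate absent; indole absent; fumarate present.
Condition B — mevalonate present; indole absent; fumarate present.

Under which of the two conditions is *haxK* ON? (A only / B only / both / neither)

B only

Condition A:
Mevalonate is absent, so UlmE is active.
Indole is absent, so KulN is inactive.
Fumarate is present, so MibM is inactive.
Required activator MibM is absent, so *irpJ* is not transcribed.
So IrpJ is not produced.
With repressor UlmE bound, *haxK* is not transcribed.
→ *haxK* is OFF in A.
Condition B:
Mevalonate is present, so UlmE is inactive.
Indole is absent, so KulN is inactive.
Fumarate is present, so MibM is inactive.
Required activator MibM is absent, so *irpJ* is not transcribed.
So IrpJ is not produced.
With no repressor bound, *haxK* is transcribed.
→ *haxK* is ON in B.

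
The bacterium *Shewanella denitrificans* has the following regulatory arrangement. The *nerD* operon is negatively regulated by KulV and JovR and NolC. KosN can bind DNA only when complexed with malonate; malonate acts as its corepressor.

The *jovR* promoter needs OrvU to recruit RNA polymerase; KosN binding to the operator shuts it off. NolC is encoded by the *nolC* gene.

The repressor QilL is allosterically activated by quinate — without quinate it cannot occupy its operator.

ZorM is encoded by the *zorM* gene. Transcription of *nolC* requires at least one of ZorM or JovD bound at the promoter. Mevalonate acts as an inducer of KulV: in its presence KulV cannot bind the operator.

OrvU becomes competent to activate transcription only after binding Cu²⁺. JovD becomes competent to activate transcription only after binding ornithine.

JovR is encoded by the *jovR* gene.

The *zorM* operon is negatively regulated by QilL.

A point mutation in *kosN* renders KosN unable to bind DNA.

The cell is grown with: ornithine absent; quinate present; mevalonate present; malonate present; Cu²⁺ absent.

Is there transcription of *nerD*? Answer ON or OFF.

Mevalonate is present, so KulV is inactive.
Cu²⁺ is absent, so OrvU is inactive.
KosN is non-functional in this strain, so it has no effect.
Required activator OrvU is absent, so *jovR* is not transcribed.
So JovR is not produced.
Quinate is present, so QilL is active.
With repressor QilL bound, *zorM* is not transcribed.
So ZorM is not produced.
Ornithine is absent, so JovD is inactive.
No activator is available at the *nolC* promoter, so *nolC* is not transcribed.
So NolC is not produced.
With no repressor bound, *nerD* is transcribed.

ON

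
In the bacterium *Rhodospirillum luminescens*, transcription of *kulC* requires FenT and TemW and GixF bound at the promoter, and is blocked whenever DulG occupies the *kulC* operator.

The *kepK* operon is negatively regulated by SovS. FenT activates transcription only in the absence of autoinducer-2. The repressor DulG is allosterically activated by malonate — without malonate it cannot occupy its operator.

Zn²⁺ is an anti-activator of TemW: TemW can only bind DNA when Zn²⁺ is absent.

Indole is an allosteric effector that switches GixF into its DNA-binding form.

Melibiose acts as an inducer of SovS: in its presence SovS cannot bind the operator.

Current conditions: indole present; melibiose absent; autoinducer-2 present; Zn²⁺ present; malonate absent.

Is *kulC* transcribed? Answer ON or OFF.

Autoinducer-2 is present, so FenT is inactive.
Malonate is absent, so DulG is inactive.
Zn²⁺ is present, so TemW is inactive.
Indole is present, so GixF is active.
Required activator FenT is absent, so *kulC* is not transcribed.

OFF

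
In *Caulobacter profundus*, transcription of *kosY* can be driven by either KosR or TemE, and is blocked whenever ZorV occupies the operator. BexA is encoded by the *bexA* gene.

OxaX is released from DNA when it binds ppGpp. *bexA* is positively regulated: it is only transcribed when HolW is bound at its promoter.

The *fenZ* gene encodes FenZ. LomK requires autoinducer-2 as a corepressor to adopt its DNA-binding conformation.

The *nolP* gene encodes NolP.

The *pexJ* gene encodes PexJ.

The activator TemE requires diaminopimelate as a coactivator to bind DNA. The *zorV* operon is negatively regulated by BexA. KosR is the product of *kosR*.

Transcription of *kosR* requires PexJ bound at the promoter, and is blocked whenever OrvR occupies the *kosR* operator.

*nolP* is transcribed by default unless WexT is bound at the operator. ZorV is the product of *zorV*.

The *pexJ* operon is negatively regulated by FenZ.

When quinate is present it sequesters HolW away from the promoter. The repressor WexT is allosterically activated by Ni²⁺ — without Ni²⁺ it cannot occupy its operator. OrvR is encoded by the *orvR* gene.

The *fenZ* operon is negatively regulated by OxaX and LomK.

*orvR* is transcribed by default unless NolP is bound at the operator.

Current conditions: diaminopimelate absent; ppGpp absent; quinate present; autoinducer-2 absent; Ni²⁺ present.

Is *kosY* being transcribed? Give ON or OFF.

OFF

Ni²⁺ is present, so WexT is active.
With repressor WexT bound, *nolP* is not transcribed.
So NolP is not produced.
With no repressor bound, *orvR* is transcribed.
So OrvR is produced and active.
ppGpp is absent, so OxaX is active.
Autoinducer-2 is absent, so LomK is inactive.
With repressor OxaX bound, *fenZ* is not transcribed.
So FenZ is not produced.
With no repressor bound, *pexJ* is transcribed.
So PexJ is produced and active.
With repressor OrvR bound, *kosR* is not transcribed.
So KosR is not produced.
Diaminopimelate is absent, so TemE is inactive.
Quinate is present, so HolW is inactive.
Required activator HolW is absent, so *bexA* is not transcribed.
So BexA is not produced.
With no repressor bound, *zorV* is transcribed.
So ZorV is produced and active.
With repressor ZorV bound, *kosY* is not transcribed.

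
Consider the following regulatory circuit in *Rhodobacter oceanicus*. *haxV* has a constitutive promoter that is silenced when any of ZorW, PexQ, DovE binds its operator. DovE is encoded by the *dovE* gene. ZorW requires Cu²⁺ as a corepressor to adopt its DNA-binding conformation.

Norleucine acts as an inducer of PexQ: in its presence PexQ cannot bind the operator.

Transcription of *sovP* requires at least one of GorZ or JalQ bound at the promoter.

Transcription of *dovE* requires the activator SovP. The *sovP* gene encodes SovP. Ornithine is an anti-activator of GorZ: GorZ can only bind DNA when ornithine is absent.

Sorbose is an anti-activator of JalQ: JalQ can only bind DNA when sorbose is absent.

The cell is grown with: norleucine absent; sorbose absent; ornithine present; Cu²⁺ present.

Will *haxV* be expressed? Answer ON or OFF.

OFF

Cu²⁺ is present, so ZorW is active.
Norleucine is absent, so PexQ is active.
Ornithine is present, so GorZ is inactive.
Sorbose is absent, so JalQ is active.
Activator JalQ is present, so *sovP* is transcribed.
So SovP is produced and active.
No repressor is bound and SovP is active, so *dovE* is transcribed.
So DovE is produced and active.
With repressor ZorW bound, *haxV* is not transcribed.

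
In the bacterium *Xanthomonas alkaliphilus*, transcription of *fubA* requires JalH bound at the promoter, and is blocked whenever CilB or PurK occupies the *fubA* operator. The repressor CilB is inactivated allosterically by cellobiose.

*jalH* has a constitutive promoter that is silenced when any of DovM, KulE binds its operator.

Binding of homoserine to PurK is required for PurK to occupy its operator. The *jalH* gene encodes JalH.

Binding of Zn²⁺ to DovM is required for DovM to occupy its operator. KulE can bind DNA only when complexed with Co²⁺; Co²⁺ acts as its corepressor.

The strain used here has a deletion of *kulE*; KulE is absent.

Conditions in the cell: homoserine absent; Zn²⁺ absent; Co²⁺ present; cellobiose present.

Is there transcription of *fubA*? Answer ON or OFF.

Zn²⁺ is absent, so DovM is inactive.
KulE is non-functional in this strain, so it has no effect.
With no repressor bound, *jalH* is transcribed.
So JalH is produced and active.
Cellobiose is present, so CilB is inactive.
Homoserine is absent, so PurK is inactive.
No repressor is bound and JalH is active, so *fubA* is transcribed.

ON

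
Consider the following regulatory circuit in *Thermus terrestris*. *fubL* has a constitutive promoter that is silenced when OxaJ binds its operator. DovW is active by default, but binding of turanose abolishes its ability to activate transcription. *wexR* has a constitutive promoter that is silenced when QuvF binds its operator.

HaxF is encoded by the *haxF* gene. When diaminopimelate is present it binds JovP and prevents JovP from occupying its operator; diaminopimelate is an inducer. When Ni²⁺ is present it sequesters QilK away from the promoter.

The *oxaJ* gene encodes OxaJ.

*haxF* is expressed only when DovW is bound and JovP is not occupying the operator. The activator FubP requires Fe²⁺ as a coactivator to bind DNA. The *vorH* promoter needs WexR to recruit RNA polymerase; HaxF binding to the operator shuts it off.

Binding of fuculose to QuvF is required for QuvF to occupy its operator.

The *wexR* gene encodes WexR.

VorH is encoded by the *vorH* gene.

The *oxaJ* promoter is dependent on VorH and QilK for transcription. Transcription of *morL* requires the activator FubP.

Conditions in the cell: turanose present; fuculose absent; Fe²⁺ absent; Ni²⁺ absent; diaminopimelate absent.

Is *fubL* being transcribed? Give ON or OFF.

Diaminopimelate is absent, so JovP is active.
Turanose is present, so DovW is inactive.
With repressor JovP bound, *haxF* is not transcribed.
So HaxF is not produced.
Fuculose is absent, so QuvF is inactive.
With no repressor bound, *wexR* is transcribed.
So WexR is produced and active.
No repressor is bound and WexR is active, so *vorH* is transcribed.
So VorH is produced and active.
Ni²⁺ is absent, so QilK is active.
No repressor is bound and VorH and QilK are active, so *oxaJ* is transcribed.
So OxaJ is produced and active.
With repressor OxaJ bound, *fubL* is not transcribed.

OFF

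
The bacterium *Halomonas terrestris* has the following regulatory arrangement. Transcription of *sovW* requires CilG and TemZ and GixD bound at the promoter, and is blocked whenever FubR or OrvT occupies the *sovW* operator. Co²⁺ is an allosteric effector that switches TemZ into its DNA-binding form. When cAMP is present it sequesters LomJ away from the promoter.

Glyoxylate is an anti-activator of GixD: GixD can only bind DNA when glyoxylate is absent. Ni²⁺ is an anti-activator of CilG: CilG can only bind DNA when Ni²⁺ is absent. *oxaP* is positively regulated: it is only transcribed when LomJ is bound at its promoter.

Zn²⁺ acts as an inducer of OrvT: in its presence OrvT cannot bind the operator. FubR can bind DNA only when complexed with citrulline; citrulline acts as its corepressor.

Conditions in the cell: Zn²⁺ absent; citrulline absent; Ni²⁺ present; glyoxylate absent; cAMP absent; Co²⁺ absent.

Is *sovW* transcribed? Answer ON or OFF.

Ni²⁺ is present, so CilG is inactive.
Co²⁺ is absent, so TemZ is inactive.
Citrulline is absent, so FubR is inactive.
Glyoxylate is absent, so GixD is active.
Zn²⁺ is absent, so OrvT is active.
With repressor OrvT bound, *sovW* is not transcribed.

OFF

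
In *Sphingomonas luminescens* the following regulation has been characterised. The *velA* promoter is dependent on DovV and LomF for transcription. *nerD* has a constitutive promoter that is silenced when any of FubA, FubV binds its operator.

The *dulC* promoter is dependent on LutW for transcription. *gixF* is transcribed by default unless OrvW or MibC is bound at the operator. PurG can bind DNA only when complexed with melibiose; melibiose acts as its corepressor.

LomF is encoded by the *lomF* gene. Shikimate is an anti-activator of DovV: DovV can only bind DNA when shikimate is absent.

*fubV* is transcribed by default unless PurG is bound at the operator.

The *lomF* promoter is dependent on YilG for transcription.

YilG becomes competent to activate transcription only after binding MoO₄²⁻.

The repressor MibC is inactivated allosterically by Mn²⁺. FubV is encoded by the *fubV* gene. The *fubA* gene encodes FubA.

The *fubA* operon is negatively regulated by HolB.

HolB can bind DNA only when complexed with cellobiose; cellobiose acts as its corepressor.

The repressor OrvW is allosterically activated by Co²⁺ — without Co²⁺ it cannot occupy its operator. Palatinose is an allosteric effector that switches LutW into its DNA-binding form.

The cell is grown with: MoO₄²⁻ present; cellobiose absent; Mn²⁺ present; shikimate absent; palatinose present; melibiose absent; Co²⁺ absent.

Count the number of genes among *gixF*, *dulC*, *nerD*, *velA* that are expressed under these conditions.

Co²⁺ is absent, so OrvW is inactive.
Mn²⁺ is present, so MibC is inactive.
With no repressor bound, *gixF* is transcribed.
→ *gixF* is ON.
Palatinose is present, so LutW is active.
No repressor is bound and LutW is active, so *dulC* is transcribed.
→ *dulC* is ON.
Cellobiose is absent, so HolB is inactive.
With no repressor bound, *fubA* is transcribed.
So FubA is produced and active.
Melibiose is absent, so PurG is inactive.
With no repressor bound, *fubV* is transcribed.
So FubV is produced and active.
With repressor FubA bound, *nerD* is not transcribed.
→ *nerD* is OFF.
Shikimate is absent, so DovV is active.
MoO₄²⁻ is present, so YilG is active.
No repressor is bound and YilG is active, so *lomF* is transcribed.
So LomF is produced and active.
No repressor is bound and DovV and LomF are active, so *velA* is transcribed.
→ *velA* is ON.
3 of the 4 genes are transcribed.

3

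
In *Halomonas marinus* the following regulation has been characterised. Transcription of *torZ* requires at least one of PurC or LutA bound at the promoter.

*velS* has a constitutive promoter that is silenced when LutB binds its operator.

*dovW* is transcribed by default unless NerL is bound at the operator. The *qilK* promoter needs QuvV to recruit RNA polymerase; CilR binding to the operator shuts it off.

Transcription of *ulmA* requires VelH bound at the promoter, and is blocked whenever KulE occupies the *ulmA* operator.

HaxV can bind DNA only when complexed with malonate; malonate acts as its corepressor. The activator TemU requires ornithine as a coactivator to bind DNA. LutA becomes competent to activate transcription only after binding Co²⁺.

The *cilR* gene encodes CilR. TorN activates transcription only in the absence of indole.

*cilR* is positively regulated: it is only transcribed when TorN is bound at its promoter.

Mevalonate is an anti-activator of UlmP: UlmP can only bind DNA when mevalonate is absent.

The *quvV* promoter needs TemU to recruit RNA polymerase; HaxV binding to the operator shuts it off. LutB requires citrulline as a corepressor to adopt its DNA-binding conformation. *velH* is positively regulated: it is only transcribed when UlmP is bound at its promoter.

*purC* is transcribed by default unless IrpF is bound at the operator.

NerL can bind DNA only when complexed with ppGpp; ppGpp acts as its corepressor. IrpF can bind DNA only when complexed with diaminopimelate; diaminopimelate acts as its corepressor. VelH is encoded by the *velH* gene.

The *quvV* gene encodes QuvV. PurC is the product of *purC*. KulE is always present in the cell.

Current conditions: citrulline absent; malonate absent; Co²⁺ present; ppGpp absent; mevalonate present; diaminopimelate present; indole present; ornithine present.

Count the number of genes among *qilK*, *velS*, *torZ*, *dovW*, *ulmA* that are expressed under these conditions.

4

Ornithine is present, so TemU is active.
Malonate is absent, so HaxV is inactive.
No repressor is bound and TemU is active, so *quvV* is transcribed.
So QuvV is produced and active.
Indole is present, so TorN is inactive.
Required activator TorN is absent, so *cilR* is not transcribed.
So CilR is not produced.
No repressor is bound and QuvV is active, so *qilK* is transcribed.
→ *qilK* is ON.
Citrulline is absent, so LutB is inactive.
With no repressor bound, *velS* is transcribed.
→ *velS* is ON.
Diaminopimelate is present, so IrpF is active.
With repressor IrpF bound, *purC* is not transcribed.
So PurC is not produced.
Co²⁺ is present, so LutA is active.
Activator LutA is present, so *torZ* is transcribed.
→ *torZ* is ON.
ppGpp is absent, so NerL is inactive.
With no repressor bound, *dovW* is transcribed.
→ *dovW* is ON.
Mevalonate is present, so UlmP is inactive.
Required activator UlmP is absent, so *velH* is not transcribed.
So VelH is not produced.
KulE is produced constitutively and is active.
With repressor KulE bound, *ulmA* is not transcribed.
→ *ulmA* is OFF.
4 of the 5 genes are transcribed.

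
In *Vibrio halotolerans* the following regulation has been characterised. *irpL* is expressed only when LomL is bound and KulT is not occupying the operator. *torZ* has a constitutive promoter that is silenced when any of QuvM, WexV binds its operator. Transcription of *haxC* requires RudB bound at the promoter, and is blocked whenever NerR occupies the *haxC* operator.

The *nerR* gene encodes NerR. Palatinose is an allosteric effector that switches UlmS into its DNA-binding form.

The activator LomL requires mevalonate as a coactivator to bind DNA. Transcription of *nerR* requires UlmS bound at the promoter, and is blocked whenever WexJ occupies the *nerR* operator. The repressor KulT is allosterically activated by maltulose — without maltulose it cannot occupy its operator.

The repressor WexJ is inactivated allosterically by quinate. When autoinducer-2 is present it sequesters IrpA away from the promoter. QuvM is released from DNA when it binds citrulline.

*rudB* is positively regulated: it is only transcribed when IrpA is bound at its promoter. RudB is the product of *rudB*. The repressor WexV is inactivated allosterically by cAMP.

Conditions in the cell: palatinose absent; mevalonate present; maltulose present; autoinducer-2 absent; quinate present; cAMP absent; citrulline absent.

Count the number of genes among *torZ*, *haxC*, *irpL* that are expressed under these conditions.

1

Citrulline is absent, so QuvM is active.
cAMP is absent, so WexV is active.
With repressor QuvM bound, *torZ* is not transcribed.
→ *torZ* is OFF.
Quinate is present, so WexJ is inactive.
Palatinose is absent, so UlmS is inactive.
Required activator UlmS is absent, so *nerR* is not transcribed.
So NerR is not produced.
Autoinducer-2 is absent, so IrpA is active.
No repressor is bound and IrpA is active, so *rudB* is transcribed.
So RudB is produced and active.
No repressor is bound and RudB is active, so *haxC* is transcribed.
→ *haxC* is ON.
Mevalonate is present, so LomL is active.
Maltulose is present, so KulT is active.
With repressor KulT bound, *irpL* is not transcribed.
→ *irpL* is OFF.
1 of the 3 genes is transcribed.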